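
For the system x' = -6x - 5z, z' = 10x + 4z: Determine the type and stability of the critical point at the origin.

A = [[-6,-5],[10,4]]; det(A-λI) = λ^2 + 2λ + 26.
λ = -1 ± 5i: negative real part.

stable spiral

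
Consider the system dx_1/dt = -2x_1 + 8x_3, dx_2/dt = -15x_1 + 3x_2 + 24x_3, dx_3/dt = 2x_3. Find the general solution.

x_1(t) = K_1e^(-2t) + 2K_2e^(2t), x_2(t) = 3K_1e^(-2t) + 6K_2e^(2t) + K_3e^(3t), x_3(t) = K_2e^(2t)

Coefficient matrix A = [[-2, 0, 8], [-15, 3, 24], [0, 0, 2]].
det(A - λI) = 0 gives eigenvalues λ = -2, 2, 3.
For λ=-2: eigenvector (1,3,0).
For λ=2: eigenvector (2,6,1).
For λ=3: eigenvector (0,1,0).
General solution: K_1e^(-2t)(1,3,0) + K_2e^(2t)(2,6,1) + K_3e^(3t)(0,1,0).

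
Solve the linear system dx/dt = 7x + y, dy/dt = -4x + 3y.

x(t) = C_1e^(5t) + C_2te^(5t), y(t) = -2C_1e^(5t) - 2C_2te^(5t) + C_2e^(5t)

Coefficient matrix A = [[7, 1], [-4, 3]].
Characteristic polynomial det(A - λI) = λ^2 - 10λ + 25 = 0.
Single eigenvalue λ = 5 with algebraic multiplicity 2.
Eigenvector v = (1,-2); generalized eigenvector w with (A-λI)w=v is (0,1).
General solution: e^(5t)[C_1·v + C_2·(t·v + w)].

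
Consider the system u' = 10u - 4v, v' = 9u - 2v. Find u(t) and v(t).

u(t) = 2K_1e^(4t) + 2K_2te^(4t) + K_2e^(4t), v(t) = 3K_1e^(4t) + 3K_2te^(4t) + K_2e^(4t)

Coefficient matrix A = [[10, -4], [9, -2]].
Characteristic polynomial det(A - λI) = λ^2 - 8λ + 16 = 0.
Single eigenvalue λ = 4 with algebraic multiplicity 2.
Eigenvector v = (2,3); generalized eigenvector w with (A-λI)w=v is (1,1).
General solution: e^(4t)[K_1·v + K_2·(t·v + w)].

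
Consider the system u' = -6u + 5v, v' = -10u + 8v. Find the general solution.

u(t) = C_1e^(t)sin(t) + 2C_1e^(t)cos(t) + 2C_2e^(t)sin(t) - C_2e^(t)cos(t), v(t) = C_1e^(t)sin(t) + 3C_1e^(t)cos(t) + 3C_2e^(t)sin(t) - C_2e^(t)cos(t)

Coefficient matrix A = [[-6, 5], [-10, 8]].
Characteristic polynomial det(A - λI) = λ^2 - 2λ + 2 = 0.
Eigenvalues λ = 1 ± i (complex conjugate pair).
For λ=1+i: an eigenvector is (2,3) - i(1,1) = (2 - i, 3 - i).
A real fundamental pair from Re and Im of e^((1+i)t)v: X_1 = e^(t)(cos(t)·(2,3) + sin(t)·(1,1)), X_2 = e^(t)(sin(t)·(2,3) - cos(t)·(1,1)).
General solution: C_1X_1 + C_2X_2.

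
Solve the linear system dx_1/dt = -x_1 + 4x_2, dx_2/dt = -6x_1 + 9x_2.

x_1(t) = -2c_1e^(5t) + c_2e^(3t), x_2(t) = -3c_1e^(5t) + c_2e^(3t)

Coefficient matrix A = [[-1, 4], [-6, 9]].
Characteristic polynomial det(A - λI) = λ^2 - 8λ + 15 = 0.
Eigenvalues λ = 5, 3.
For λ=5: (A-λI) row 1 is [-6, 4], so an eigenvector is (-2, -3).
For λ=3: (A-λI) row 1 is [-4, 4], so an eigenvector is (1, 1).
General solution: c_1e^(5t)(-2,-3) + c_2e^(3t)(1,1).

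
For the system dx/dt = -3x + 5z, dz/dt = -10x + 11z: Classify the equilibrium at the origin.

unstable spiral

A = [[-3,5],[-10,11]]; det(A-λI) = λ^2 - 8λ + 17.
λ = 4 ± i: positive real part.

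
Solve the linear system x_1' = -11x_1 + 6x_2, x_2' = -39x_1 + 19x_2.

Coefficient matrix A = [[-11, 6], [-39, 19]].
Characteristic polynomial det(A - λI) = λ^2 - 8λ + 25 = 0.
Eigenvalues λ = 4 ± 3i (complex conjugate pair).
For λ=4+3i: an eigenvector is (1,3) - i(1,2) = (1 - i, 3 - 2i).
A real fundamental pair from Re and Im of e^((4+3i)t)v: X_1 = e^(4t)(cos(3t)·(1,3) + sin(3t)·(1,2)), X_2 = e^(4t)(sin(3t)·(1,3) - cos(3t)·(1,2)).
General solution: c_1X_1 + c_2X_2.

x_1(t) = c_1e^(4t)sin(3t) + c_1e^(4t)cos(3t) + c_2e^(4t)sin(3t) - c_2e^(4t)cos(3t), x_2(t) = 2c_1e^(4t)sin(3t) + 3c_1e^(4t)cos(3t) + 3c_2e^(4t)sin(3t) - 2c_2e^(4t)cos(3t)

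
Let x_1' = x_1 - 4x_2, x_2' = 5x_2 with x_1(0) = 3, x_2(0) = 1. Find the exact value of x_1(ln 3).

A = [[1,-4],[0,5]]; eigenvalues λ = 5, 1.
Eigenvectors: (1,-1) for λ=5, (-1,0) for λ=1.
From the initial condition, c_1 = -1, c_2 = -4.
x_1(ln 3) = (-1)(3^5)(1) + (-4)(3^1)(-1) = -231.

-231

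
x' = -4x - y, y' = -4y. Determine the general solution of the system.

x(t) = -K_1e^(-4t) - K_2te^(-4t) + 2K_2e^(-4t), y(t) = K_2e^(-4t)

Coefficient matrix A = [[-4, -1], [0, -4]].
Characteristic polynomial det(A - λI) = λ^2 + 8λ + 16 = 0.
Single eigenvalue λ = -4 with algebraic multiplicity 2.
Eigenvector v = (-1,0); generalized eigenvector w with (A-λI)w=v is (2,1).
General solution: e^(-4t)[K_1·v + K_2·(t·v + w)].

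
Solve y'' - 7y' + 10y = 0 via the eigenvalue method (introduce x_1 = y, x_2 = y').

Let x_1 = y, x_2 = y'. Then x_1' = x_2 and x_2' = -10x_1 + 7x_2.
A = [[0,1],[-10,7]]; det(A-λI) = λ^2 - 7λ + 10.
Eigenvalues λ = 2, 5 with eigenvectors (1,2), (1,5).

y(t) = C_1e^(2t) + C_2e^(5t)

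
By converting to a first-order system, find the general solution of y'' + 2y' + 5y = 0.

y(t) = K_1e^(-t)cos(2t) + K_2e^(-t)sin(2t)

Let x_1 = y, x_2 = y'. Then x_1' = x_2 and x_2' = -5x_1 - 2x_2.
A = [[0,1],[-5,-2]]; det(A-λI) = λ^2 + 2λ + 5.
Eigenvalues λ = -1 ± 2i.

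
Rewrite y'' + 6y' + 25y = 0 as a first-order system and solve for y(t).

Let x_1 = y, x_2 = y'. Then x_1' = x_2 and x_2' = -25x_1 - 6x_2.
A = [[0,1],[-25,-6]]; det(A-λI) = λ^2 + 6λ + 25.
Eigenvalues λ = -3 ± 4i.

y(t) = c_1e^(-3t)cos(4t) + c_2e^(-3t)sin(4t)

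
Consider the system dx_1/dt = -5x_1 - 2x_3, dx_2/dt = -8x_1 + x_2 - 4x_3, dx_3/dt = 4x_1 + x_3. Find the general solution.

Coefficient matrix A = [[-5, 0, -2], [-8, 1, -4], [4, 0, 1]].
det(A - λI) = 0 gives eigenvalues λ = -1, 1, -3.
For λ=-1: eigenvector (1,0,-2).
For λ=1: eigenvector (0,1,0).
For λ=-3: eigenvector (1,1,-1).
General solution: C_1e^(-t)(1,0,-2) + C_2e^(t)(0,1,0) + C_3e^(-3t)(1,1,-1).

x_1(t) = C_1e^(-t) + C_3e^(-3t), x_2(t) = C_2e^(t) + C_3e^(-3t), x_3(t) = -2C_1e^(-t) - C_3e^(-3t)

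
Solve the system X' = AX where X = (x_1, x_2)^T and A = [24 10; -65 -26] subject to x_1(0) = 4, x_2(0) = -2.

Coefficient matrix A = [[24, 10], [-65, -26]].
Characteristic polynomial det(A - λI) = λ^2 + 2λ + 26 = 0.
Eigenvalues λ = -1 ± 5i (complex conjugate pair).
For λ=-1+5i: an eigenvector is (1,-3) - i(-1,2) = (1 + i, -3 - 2i).
A real fundamental pair from Re and Im of e^((-1+5i)t)v: X_1 = e^(-t)(cos(5t)·(1,-3) + sin(5t)·(-1,2)), X_2 = e^(-t)(sin(5t)·(1,-3) - cos(5t)·(-1,2)).
General solution: C_1X_1 + C_2X_2.
Applying x_1(0)=4, x_2(0)=-2 gives C_1=-6, C_2=10.

x_1(t) = 16e^(-t)sin(5t) + 4e^(-t)cos(5t), x_2(t) = -42e^(-t)sin(5t) - 2e^(-t)cos(5t)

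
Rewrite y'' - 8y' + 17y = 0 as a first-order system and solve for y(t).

y(t) = c_1e^(4t)cos(t) + c_2e^(4t)sin(t)

Let x_1 = y, x_2 = y'. Then x_1' = x_2 and x_2' = -17x_1 + 8x_2.
A = [[0,1],[-17,8]]; det(A-λI) = λ^2 - 8λ + 17.
Eigenvalues λ = 4 ± i.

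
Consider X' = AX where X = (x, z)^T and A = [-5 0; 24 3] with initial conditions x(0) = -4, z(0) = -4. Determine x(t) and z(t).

Coefficient matrix A = [[-5, 0], [24, 3]].
Characteristic polynomial det(A - λI) = λ^2 + 2λ - 15 = 0.
Eigenvalues λ = -5, 3.
For λ=-5: (A-λI) row 2 is [24, 8], so an eigenvector is (-1, 3).
For λ=3: (A-λI) row 1 is [-8, 0], so an eigenvector is (0, -1).
General solution: C_1e^(-5t)(-1,3) + C_2e^(3t)(0,-1).
Applying x(0)=-4, z(0)=-4 gives C_1=4, C_2=16.

x(t) = -4e^(-5t), z(t) = -16e^(3t) + 12e^(-5t)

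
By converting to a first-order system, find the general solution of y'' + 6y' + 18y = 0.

y(t) = c_1e^(-3t)cos(3t) + c_2e^(-3t)sin(3t)

Let x_1 = y, x_2 = y'. Then x_1' = x_2 and x_2' = -18x_1 - 6x_2.
A = [[0,1],[-18,-6]]; det(A-λI) = λ^2 + 6λ + 18.
Eigenvalues λ = -3 ± 3i.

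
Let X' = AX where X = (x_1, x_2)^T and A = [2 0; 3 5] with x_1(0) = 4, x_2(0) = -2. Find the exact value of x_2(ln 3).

A = [[2,0],[3,5]]; eigenvalues λ = 5, 2.
Eigenvectors: (0,1) for λ=5, (1,-1) for λ=2.
From the initial condition, c_1 = 2, c_2 = 4.
x_2(ln 3) = (2)(3^5)(1) + (4)(3^2)(-1) = 450.

450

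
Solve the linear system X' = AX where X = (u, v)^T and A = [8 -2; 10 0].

u(t) = K_1e^(4t)cos(2t) + K_2e^(4t)sin(2t), v(t) = K_1e^(4t)sin(2t) + 2K_1e^(4t)cos(2t) + 2K_2e^(4t)sin(2t) - K_2e^(4t)cos(2t)

Coefficient matrix A = [[8, -2], [10, 0]].
Characteristic polynomial det(A - λI) = λ^2 - 8λ + 20 = 0.
Eigenvalues λ = 4 ± 2i (complex conjugate pair).
For λ=4+2i: an eigenvector is (1,2) - i(0,1) = (1, 2 - i).
A real fundamental pair from Re and Im of e^((4+2i)t)v: X_1 = e^(4t)(cos(2t)·(1,2) + sin(2t)·(0,1)), X_2 = e^(4t)(sin(2t)·(1,2) - cos(2t)·(0,1)).
General solution: K_1X_1 + K_2X_2.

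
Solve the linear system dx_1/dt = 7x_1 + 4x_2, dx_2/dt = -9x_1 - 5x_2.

x_1(t) = -2C_1e^(t) - 2C_2te^(t) - C_2e^(t), x_2(t) = 3C_1e^(t) + 3C_2te^(t) + C_2e^(t)

Coefficient matrix A = [[7, 4], [-9, -5]].
Characteristic polynomial det(A - λI) = λ^2 - 2λ + 1 = 0.
Single eigenvalue λ = 1 with algebraic multiplicity 2.
Eigenvector v = (-2,3); generalized eigenvector w with (A-λI)w=v is (-1,1).
General solution: e^(t)[C_1·v + C_2·(t·v + w)].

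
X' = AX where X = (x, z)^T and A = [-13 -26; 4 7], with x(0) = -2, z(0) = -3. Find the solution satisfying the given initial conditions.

x(t) = 49e^(-3t)sin(2t) - 2e^(-3t)cos(2t), z(t) = -19e^(-3t)sin(2t) - 3e^(-3t)cos(2t)

Coefficient matrix A = [[-13, -26], [4, 7]].
Characteristic polynomial det(A - λI) = λ^2 + 6λ + 13 = 0.
Eigenvalues λ = -3 ± 2i (complex conjugate pair).
For λ=-3+2i: an eigenvector is (2,-1) - i(3,-1) = (2 - 3i, -1 + i).
A real fundamental pair from Re and Im of e^((-3+2i)t)v: X_1 = e^(-3t)(cos(2t)·(2,-1) + sin(2t)·(3,-1)), X_2 = e^(-3t)(sin(2t)·(2,-1) - cos(2t)·(3,-1)).
General solution: K_1X_1 + K_2X_2.
Applying x(0)=-2, z(0)=-3 gives K_1=11, K_2=8.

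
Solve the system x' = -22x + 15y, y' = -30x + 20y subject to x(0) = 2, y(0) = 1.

x(t) = -9e^(-t)sin(3t) + 2e^(-t)cos(3t), y(t) = -13e^(-t)sin(3t) + e^(-t)cos(3t)

Coefficient matrix A = [[-22, 15], [-30, 20]].
Characteristic polynomial det(A - λI) = λ^2 + 2λ + 10 = 0.
Eigenvalues λ = -1 ± 3i (complex conjugate pair).
For λ=-1+3i: an eigenvector is (2,3) - i(1,1) = (2 - i, 3 - i).
A real fundamental pair from Re and Im of e^((-1+3i)t)v: X_1 = e^(-t)(cos(3t)·(2,3) + sin(3t)·(1,1)), X_2 = e^(-t)(sin(3t)·(2,3) - cos(3t)·(1,1)).
General solution: C_1X_1 + C_2X_2.
Applying x(0)=2, y(0)=1 gives C_1=-1, C_2=-4.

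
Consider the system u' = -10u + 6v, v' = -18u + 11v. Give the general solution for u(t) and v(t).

Coefficient matrix A = [[-10, 6], [-18, 11]].
Characteristic polynomial det(A - λI) = λ^2 - λ - 2 = 0.
Eigenvalues λ = -1, 2.
For λ=-1: (A-λI) row 1 is [-9, 6], so an eigenvector is (-2, -3).
For λ=2: (A-λI) row 1 is [-12, 6], so an eigenvector is (-1, -2).
General solution: C_1e^(-t)(-2,-3) + C_2e^(2t)(-1,-2).

u(t) = -2C_1e^(-t) - C_2e^(2t), v(t) = -3C_1e^(-t) - 2C_2e^(2t)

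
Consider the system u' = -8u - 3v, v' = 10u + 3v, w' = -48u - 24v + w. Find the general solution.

u(t) = C_1e^(-2t) + 3C_2e^(-3t), v(t) = -2C_1e^(-2t) - 5C_2e^(-3t), w(t) = 6C_2e^(-3t) + C_3e^(t)

Coefficient matrix A = [[-8, -3, 0], [10, 3, 0], [-48, -24, 1]].
det(A - λI) = 0 gives eigenvalues λ = -2, -3, 1.
For λ=-2: eigenvector (1,-2,0).
For λ=-3: eigenvector (3,-5,6).
For λ=1: eigenvector (0,0,1).
General solution: C_1e^(-2t)(1,-2,0) + C_2e^(-3t)(3,-5,6) + C_3e^(t)(0,0,1).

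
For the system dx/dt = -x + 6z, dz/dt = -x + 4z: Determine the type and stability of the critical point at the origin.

A = [[-1,6],[-1,4]]; det(A-λI) = λ^2 - 3λ + 2.
λ = 2, 1: both positive.

unstable node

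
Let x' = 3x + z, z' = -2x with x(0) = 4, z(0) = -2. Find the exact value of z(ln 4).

A = [[3,1],[-2,0]]; eigenvalues λ = 2, 1.
Eigenvectors: (1,-1) for λ=2, (1,-2) for λ=1.
From the initial condition, c_1 = 6, c_2 = -2.
z(ln 4) = (6)(4^2)(-1) + (-2)(4^1)(-2) = -80.

-80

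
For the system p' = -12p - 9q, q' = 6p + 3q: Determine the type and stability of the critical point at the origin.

stable node

A = [[-12,-9],[6,3]]; det(A-λI) = λ^2 + 9λ + 18.
λ = -3, -6: both negative.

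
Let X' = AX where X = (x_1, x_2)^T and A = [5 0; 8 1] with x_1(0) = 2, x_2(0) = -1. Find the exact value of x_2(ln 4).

4076

A = [[5,0],[8,1]]; eigenvalues λ = 5, 1.
Eigenvectors: (1,2) for λ=5, (0,-1) for λ=1.
From the initial condition, c_1 = 2, c_2 = 5.
x_2(ln 4) = (2)(4^5)(2) + (5)(4^1)(-1) = 4076.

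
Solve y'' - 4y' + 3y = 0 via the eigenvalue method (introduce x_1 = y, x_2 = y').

y(t) = K_1e^(t) + K_2e^(3t)

Let x_1 = y, x_2 = y'. Then x_1' = x_2 and x_2' = -3x_1 + 4x_2.
A = [[0,1],[-3,4]]; det(A-λI) = λ^2 - 4λ + 3.
Eigenvalues λ = 1, 3 with eigenvectors (1,1), (1,3).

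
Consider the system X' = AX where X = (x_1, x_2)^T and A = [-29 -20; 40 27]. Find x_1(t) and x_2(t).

Coefficient matrix A = [[-29, -20], [40, 27]].
Characteristic polynomial det(A - λI) = λ^2 + 2λ + 17 = 0.
Eigenvalues λ = -1 ± 4i (complex conjugate pair).
For λ=-1+4i: an eigenvector is (-1,1) - i(2,-3) = (-1 - 2i, 1 + 3i).
A real fundamental pair from Re and Im of e^((-1+4i)t)v: X_1 = e^(-t)(cos(4t)·(-1,1) + sin(4t)·(2,-3)), X_2 = e^(-t)(sin(4t)·(-1,1) - cos(4t)·(2,-3)).
General solution: c_1X_1 + c_2X_2.

x_1(t) = 2c_1e^(-t)sin(4t) - c_1e^(-t)cos(4t) - c_2e^(-t)sin(4t) - 2c_2e^(-t)cos(4t), x_2(t) = -3c_1e^(-t)sin(4t) + c_1e^(-t)cos(4t) + c_2e^(-t)sin(4t) + 3c_2e^(-t)cos(4t)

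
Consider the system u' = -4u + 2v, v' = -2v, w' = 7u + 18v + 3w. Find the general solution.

u(t) = K_1e^(-4t) + K_2e^(-2t), v(t) = K_2e^(-2t), w(t) = -K_1e^(-4t) - 5K_2e^(-2t) + K_3e^(3t)

Coefficient matrix A = [[-4, 2, 0], [0, -2, 0], [7, 18, 3]].
det(A - λI) = 0 gives eigenvalues λ = -4, -2, 3.
For λ=-4: eigenvector (1,0,-1).
For λ=-2: eigenvector (1,1,-5).
For λ=3: eigenvector (0,0,1).
General solution: K_1e^(-4t)(1,0,-1) + K_2e^(-2t)(1,1,-5) + K_3e^(3t)(0,0,1).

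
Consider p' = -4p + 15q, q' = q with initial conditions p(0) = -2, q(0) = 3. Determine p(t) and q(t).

Coefficient matrix A = [[-4, 15], [0, 1]].
Characteristic polynomial det(A - λI) = λ^2 + 3λ - 4 = 0.
Eigenvalues λ = 1, -4.
For λ=1: (A-λI) row 1 is [-5, 15], so an eigenvector is (-3, -1).
For λ=-4: (A-λI) row 1 is [0, 15], so an eigenvector is (1, 0).
General solution: c_1e^(t)(-3,-1) + c_2e^(-4t)(1,0).
Applying p(0)=-2, q(0)=3 gives c_1=-3, c_2=-11.

p(t) = 9e^(t) - 11e^(-4t), q(t) = 3e^(t)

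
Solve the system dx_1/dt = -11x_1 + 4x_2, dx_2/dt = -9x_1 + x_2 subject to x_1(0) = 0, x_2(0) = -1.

Coefficient matrix A = [[-11, 4], [-9, 1]].
Characteristic polynomial det(A - λI) = λ^2 + 10λ + 25 = 0.
Single eigenvalue λ = -5 with algebraic multiplicity 2.
Eigenvector v = (-2,-3); generalized eigenvector w with (A-λI)w=v is (1,1).
General solution: e^(-5t)[c_1·v + c_2·(t·v + w)].
Applying x_1(0)=0, x_2(0)=-1 gives c_1=1, c_2=2.

x_1(t) = -4te^(-5t), x_2(t) = -6te^(-5t) - e^(-5t)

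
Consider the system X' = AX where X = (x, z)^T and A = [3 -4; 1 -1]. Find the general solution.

Coefficient matrix A = [[3, -4], [1, -1]].
Characteristic polynomial det(A - λI) = λ^2 - 2λ + 1 = 0.
Single eigenvalue λ = 1 with algebraic multiplicity 2.
Eigenvector v = (2,1); generalized eigenvector w with (A-λI)w=v is (-1,-1).
General solution: e^(t)[c_1·v + c_2·(t·v + w)].

x(t) = 2c_1e^(t) + 2c_2te^(t) - c_2e^(t), z(t) = c_1e^(t) + c_2te^(t) - c_2e^(t)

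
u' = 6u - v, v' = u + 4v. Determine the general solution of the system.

u(t) = -c_1e^(5t) - c_2te^(5t), v(t) = -c_1e^(5t) - c_2te^(5t) + c_2e^(5t)

Coefficient matrix A = [[6, -1], [1, 4]].
Characteristic polynomial det(A - λI) = λ^2 - 10λ + 25 = 0.
Single eigenvalue λ = 5 with algebraic multiplicity 2.
Eigenvector v = (-1,-1); generalized eigenvector w with (A-λI)w=v is (0,1).
General solution: e^(5t)[c_1·v + c_2·(t·v + w)].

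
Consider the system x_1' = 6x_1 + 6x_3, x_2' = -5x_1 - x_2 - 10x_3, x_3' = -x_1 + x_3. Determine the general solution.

Coefficient matrix A = [[6, 0, 6], [-5, -1, -10], [-1, 0, 1]].
det(A - λI) = 0 gives eigenvalues λ = 4, 3, -1.
For λ=4: eigenvector (3,-1,-1).
For λ=3: eigenvector (-2,0,1).
For λ=-1: eigenvector (0,1,0).
General solution: c_1e^(4t)(3,-1,-1) + c_2e^(3t)(-2,0,1) + c_3e^(-t)(0,1,0).

x_1(t) = 3c_1e^(4t) - 2c_2e^(3t), x_2(t) = -c_1e^(4t) + c_3e^(-t), x_3(t) = -c_1e^(4t) + c_2e^(3t)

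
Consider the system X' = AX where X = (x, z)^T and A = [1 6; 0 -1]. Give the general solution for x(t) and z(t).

Coefficient matrix A = [[1, 6], [0, -1]].
Characteristic polynomial det(A - λI) = λ^2 - 1 = 0.
Eigenvalues λ = -1, 1.
For λ=-1: (A-λI) row 1 is [2, 6], so an eigenvector is (-3, 1).
For λ=1: (A-λI) row 1 is [0, 6], so an eigenvector is (1, 0).
General solution: C_1e^(-t)(-3,1) + C_2e^(t)(1,0).

x(t) = -3C_1e^(-t) + C_2e^(t), z(t) = C_1e^(-t)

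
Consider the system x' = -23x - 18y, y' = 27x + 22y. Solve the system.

x(t) = -c_1e^(-5t) - 2c_2e^(4t), y(t) = c_1e^(-5t) + 3c_2e^(4t)

Coefficient matrix A = [[-23, -18], [27, 22]].
Characteristic polynomial det(A - λI) = λ^2 + λ - 20 = 0.
Eigenvalues λ = -5, 4.
For λ=-5: (A-λI) row 1 is [-18, -18], so an eigenvector is (-1, 1).
For λ=4: (A-λI) row 1 is [-27, -18], so an eigenvector is (-2, 3).
General solution: c_1e^(-5t)(-1,1) + c_2e^(4t)(-2,3).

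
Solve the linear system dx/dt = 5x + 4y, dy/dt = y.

x(t) = -K_1e^(t) + K_2e^(5t), y(t) = K_1e^(t)

Coefficient matrix A = [[5, 4], [0, 1]].
Characteristic polynomial det(A - λI) = λ^2 - 6λ + 5 = 0.
Eigenvalues λ = 1, 5.
For λ=1: (A-λI) row 1 is [4, 4], so an eigenvector is (-1, 1).
For λ=5: (A-λI) row 1 is [0, 4], so an eigenvector is (1, 0).
General solution: K_1e^(t)(-1,1) + K_2e^(5t)(1,0).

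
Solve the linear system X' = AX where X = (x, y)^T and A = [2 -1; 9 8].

Coefficient matrix A = [[2, -1], [9, 8]].
Characteristic polynomial det(A - λI) = λ^2 - 10λ + 25 = 0.
Single eigenvalue λ = 5 with algebraic multiplicity 2.
Eigenvector v = (-1,3); generalized eigenvector w with (A-λI)w=v is (1,-2).
General solution: e^(5t)[c_1·v + c_2·(t·v + w)].

x(t) = -c_1e^(5t) - c_2te^(5t) + c_2e^(5t), y(t) = 3c_1e^(5t) + 3c_2te^(5t) - 2c_2e^(5t)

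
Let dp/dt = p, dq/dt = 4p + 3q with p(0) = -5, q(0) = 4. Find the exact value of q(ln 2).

A = [[1,0],[4,3]]; eigenvalues λ = 3, 1.
Eigenvectors: (0,-1) for λ=3, (1,-2) for λ=1.
From the initial condition, c_1 = 6, c_2 = -5.
q(ln 2) = (6)(2^3)(-1) + (-5)(2^1)(-2) = -28.

-28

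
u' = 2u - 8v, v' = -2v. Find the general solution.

Coefficient matrix A = [[2, -8], [0, -2]].
Characteristic polynomial det(A - λI) = λ^2 - 4 = 0.
Eigenvalues λ = 2, -2.
For λ=2: (A-λI) row 1 is [0, -8], so an eigenvector is (1, 0).
For λ=-2: (A-λI) row 1 is [4, -8], so an eigenvector is (2, 1).
General solution: C_1e^(2t)(1,0) + C_2e^(-2t)(2,1).

u(t) = C_1e^(2t) + 2C_2e^(-2t), v(t) = C_2e^(-2t)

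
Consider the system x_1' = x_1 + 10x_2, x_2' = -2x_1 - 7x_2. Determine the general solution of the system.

Coefficient matrix A = [[1, 10], [-2, -7]].
Characteristic polynomial det(A - λI) = λ^2 + 6λ + 13 = 0.
Eigenvalues λ = -3 ± 2i (complex conjugate pair).
For λ=-3+2i: an eigenvector is (-2,1) - i(1,0) = (-2 - i, 1).
A real fundamental pair from Re and Im of e^((-3+2i)t)v: X_1 = e^(-3t)(cos(2t)·(-2,1) + sin(2t)·(1,0)), X_2 = e^(-3t)(sin(2t)·(-2,1) - cos(2t)·(1,0)).
General solution: C_1X_1 + C_2X_2.

x_1(t) = C_1e^(-3t)sin(2t) - 2C_1e^(-3t)cos(2t) - 2C_2e^(-3t)sin(2t) - C_2e^(-3t)cos(2t), x_2(t) = C_1e^(-3t)cos(2t) + C_2e^(-3t)sin(2t)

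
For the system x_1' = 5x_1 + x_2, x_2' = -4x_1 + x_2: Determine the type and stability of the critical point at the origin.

unstable improper node

A = [[5,1],[-4,1]]; det(A-λI) = λ^2 - 6λ + 9.
repeated λ = 3 with a single eigenvector.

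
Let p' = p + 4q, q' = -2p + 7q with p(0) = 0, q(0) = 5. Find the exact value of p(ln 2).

240

A = [[1,4],[-2,7]]; eigenvalues λ = 3, 5.
Eigenvectors: (-2,-1) for λ=3, (-1,-1) for λ=5.
From the initial condition, c_1 = 5, c_2 = -10.
p(ln 2) = (5)(2^3)(-2) + (-10)(2^5)(-1) = 240.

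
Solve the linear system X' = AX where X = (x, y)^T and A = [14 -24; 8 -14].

Coefficient matrix A = [[14, -24], [8, -14]].
Characteristic polynomial det(A - λI) = λ^2 - 4 = 0.
Eigenvalues λ = 2, -2.
For λ=2: (A-λI) row 1 is [12, -24], so an eigenvector is (2, 1).
For λ=-2: (A-λI) row 1 is [16, -24], so an eigenvector is (-3, -2).
General solution: C_1e^(2t)(2,1) + C_2e^(-2t)(-3,-2).

x(t) = 2C_1e^(2t) - 3C_2e^(-2t), y(t) = C_1e^(2t) - 2C_2e^(-2t)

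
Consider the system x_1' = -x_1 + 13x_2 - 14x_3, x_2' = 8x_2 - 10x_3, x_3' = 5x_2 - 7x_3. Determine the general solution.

Coefficient matrix A = [[-1, 13, -14], [0, 8, -10], [0, 5, -7]].
det(A - λI) = 0 gives eigenvalues λ = 3, -2, -1.
For λ=3: eigenvector (-3,-2,-1).
For λ=-2: eigenvector (1,1,1).
For λ=-1: eigenvector (1,0,0).
General solution: c_1e^(3t)(-3,-2,-1) + c_2e^(-2t)(1,1,1) + c_3e^(-t)(1,0,0).

x_1(t) = -3c_1e^(3t) + c_2e^(-2t) + c_3e^(-t), x_2(t) = -2c_1e^(3t) + c_2e^(-2t), x_3(t) = -c_1e^(3t) + c_2e^(-2t)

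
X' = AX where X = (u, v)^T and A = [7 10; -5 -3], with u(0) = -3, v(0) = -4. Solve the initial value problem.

u(t) = -11e^(2t)sin(5t) - 3e^(2t)cos(5t), v(t) = 7e^(2t)sin(5t) - 4e^(2t)cos(5t)

Coefficient matrix A = [[7, 10], [-5, -3]].
Characteristic polynomial det(A - λI) = λ^2 - 4λ + 29 = 0.
Eigenvalues λ = 2 ± 5i (complex conjugate pair).
For λ=2+5i: an eigenvector is (1,0) - i(1,-1) = (1 - i, 0 + i).
A real fundamental pair from Re and Im of e^((2+5i)t)v: X_1 = e^(2t)(cos(5t)·(1,0) + sin(5t)·(1,-1)), X_2 = e^(2t)(sin(5t)·(1,0) - cos(5t)·(1,-1)).
General solution: K_1X_1 + K_2X_2.
Applying u(0)=-3, v(0)=-4 gives K_1=-7, K_2=-4.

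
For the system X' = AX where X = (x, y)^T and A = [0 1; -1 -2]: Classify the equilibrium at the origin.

A = [[0,1],[-1,-2]]; det(A-λI) = λ^2 + 2λ + 1.
repeated λ = -1 with a single eigenvector.

stable improper node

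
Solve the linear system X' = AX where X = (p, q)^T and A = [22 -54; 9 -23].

Coefficient matrix A = [[22, -54], [9, -23]].
Characteristic polynomial det(A - λI) = λ^2 + λ - 20 = 0.
Eigenvalues λ = -5, 4.
For λ=-5: (A-λI) row 1 is [27, -54], so an eigenvector is (-2, -1).
For λ=4: (A-λI) row 1 is [18, -54], so an eigenvector is (3, 1).
General solution: c_1e^(-5t)(-2,-1) + c_2e^(4t)(3,1).

p(t) = -2c_1e^(-5t) + 3c_2e^(4t), q(t) = -c_1e^(-5t) + c_2e^(4t)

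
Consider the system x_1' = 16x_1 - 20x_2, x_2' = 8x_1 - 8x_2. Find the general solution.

x_1(t) = c_1e^(4t)sin(4t) + 2c_1e^(4t)cos(4t) + 2c_2e^(4t)sin(4t) - c_2e^(4t)cos(4t), x_2(t) = c_1e^(4t)sin(4t) + c_1e^(4t)cos(4t) + c_2e^(4t)sin(4t) - c_2e^(4t)cos(4t)

Coefficient matrix A = [[16, -20], [8, -8]].
Characteristic polynomial det(A - λI) = λ^2 - 8λ + 32 = 0.
Eigenvalues λ = 4 ± 4i (complex conjugate pair).
For λ=4+4i: an eigenvector is (2,1) - i(1,1) = (2 - i, 1 - i).
A real fundamental pair from Re and Im of e^((4+4i)t)v: X_1 = e^(4t)(cos(4t)·(2,1) + sin(4t)·(1,1)), X_2 = e^(4t)(sin(4t)·(2,1) - cos(4t)·(1,1)).
General solution: c_1X_1 + c_2X_2.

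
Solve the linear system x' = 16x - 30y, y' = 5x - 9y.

Coefficient matrix A = [[16, -30], [5, -9]].
Characteristic polynomial det(A - λI) = λ^2 - 7λ + 6 = 0.
Eigenvalues λ = 6, 1.
For λ=6: (A-λI) row 1 is [10, -30], so an eigenvector is (-3, -1).
For λ=1: (A-λI) row 1 is [15, -30], so an eigenvector is (-2, -1).
General solution: K_1e^(6t)(-3,-1) + K_2e^(t)(-2,-1).

x(t) = -3K_1e^(6t) - 2K_2e^(t), y(t) = -K_1e^(6t) - K_2e^(t)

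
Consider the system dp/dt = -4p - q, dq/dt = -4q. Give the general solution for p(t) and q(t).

p(t) = C_1e^(-4t) + C_2te^(-4t) + 3C_2e^(-4t), q(t) = -C_2e^(-4t)

Coefficient matrix A = [[-4, -1], [0, -4]].
Characteristic polynomial det(A - λI) = λ^2 + 8λ + 16 = 0.
Single eigenvalue λ = -4 with algebraic multiplicity 2.
Eigenvector v = (1,0); generalized eigenvector w with (A-λI)w=v is (3,-1).
General solution: e^(-4t)[C_1·v + C_2·(t·v + w)].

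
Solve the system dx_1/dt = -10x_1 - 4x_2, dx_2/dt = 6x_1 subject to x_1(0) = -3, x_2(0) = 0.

Coefficient matrix A = [[-10, -4], [6, 0]].
Characteristic polynomial det(A - λI) = λ^2 + 10λ + 24 = 0.
Eigenvalues λ = -6, -4.
For λ=-6: (A-λI) row 1 is [-4, -4], so an eigenvector is (1, -1).
For λ=-4: (A-λI) row 1 is [-6, -4], so an eigenvector is (-2, 3).
General solution: c_1e^(-6t)(1,-1) + c_2e^(-4t)(-2,3).
Applying x_1(0)=-3, x_2(0)=0 gives c_1=-9, c_2=-3.

x_1(t) = 6e^(-4t) - 9e^(-6t), x_2(t) = -9e^(-4t) + 9e^(-6t)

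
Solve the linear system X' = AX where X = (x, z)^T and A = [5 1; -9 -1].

x(t) = c_1e^(2t) + c_2te^(2t), z(t) = -3c_1e^(2t) - 3c_2te^(2t) + c_2e^(2t)

Coefficient matrix A = [[5, 1], [-9, -1]].
Characteristic polynomial det(A - λI) = λ^2 - 4λ + 4 = 0.
Single eigenvalue λ = 2 with algebraic multiplicity 2.
Eigenvector v = (1,-3); generalized eigenvector w with (A-λI)w=v is (0,1).
General solution: e^(2t)[c_1·v + c_2·(t·v + w)].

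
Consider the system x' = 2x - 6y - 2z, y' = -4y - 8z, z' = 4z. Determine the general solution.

Coefficient matrix A = [[2, -6, -2], [0, -4, -8], [0, 0, 4]].
det(A - λI) = 0 gives eigenvalues λ = 4, -4, 2.
For λ=4: eigenvector (2,-1,1).
For λ=-4: eigenvector (1,1,0).
For λ=2: eigenvector (1,0,0).
General solution: c_1e^(4t)(2,-1,1) + c_2e^(-4t)(1,1,0) + c_3e^(2t)(1,0,0).

x(t) = 2c_1e^(4t) + c_2e^(-4t) + c_3e^(2t), y(t) = -c_1e^(4t) + c_2e^(-4t), z(t) = c_1e^(4t)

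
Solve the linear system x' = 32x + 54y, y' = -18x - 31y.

x(t) = -3c_1e^(-4t) + 2c_2e^(5t), y(t) = 2c_1e^(-4t) - c_2e^(5t)

Coefficient matrix A = [[32, 54], [-18, -31]].
Characteristic polynomial det(A - λI) = λ^2 - λ - 20 = 0.
Eigenvalues λ = -4, 5.
For λ=-4: (A-λI) row 1 is [36, 54], so an eigenvector is (-3, 2).
For λ=5: (A-λI) row 1 is [27, 54], so an eigenvector is (2, -1).
General solution: c_1e^(-4t)(-3,2) + c_2e^(5t)(2,-1).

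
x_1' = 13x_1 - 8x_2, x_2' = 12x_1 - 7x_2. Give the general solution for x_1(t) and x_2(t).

x_1(t) = -C_1e^(5t) + 2C_2e^(t), x_2(t) = -C_1e^(5t) + 3C_2e^(t)

Coefficient matrix A = [[13, -8], [12, -7]].
Characteristic polynomial det(A - λI) = λ^2 - 6λ + 5 = 0.
Eigenvalues λ = 5, 1.
For λ=5: (A-λI) row 1 is [8, -8], so an eigenvector is (-1, -1).
For λ=1: (A-λI) row 1 is [12, -8], so an eigenvector is (2, 3).
General solution: C_1e^(5t)(-1,-1) + C_2e^(t)(2,3).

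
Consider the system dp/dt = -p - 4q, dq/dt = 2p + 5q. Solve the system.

Coefficient matrix A = [[-1, -4], [2, 5]].
Characteristic polynomial det(A - λI) = λ^2 - 4λ + 3 = 0.
Eigenvalues λ = 3, 1.
For λ=3: (A-λI) row 1 is [-4, -4], so an eigenvector is (-1, 1).
For λ=1: (A-λI) row 1 is [-2, -4], so an eigenvector is (-2, 1).
General solution: K_1e^(3t)(-1,1) + K_2e^(t)(-2,1).

p(t) = -K_1e^(3t) - 2K_2e^(t), q(t) = K_1e^(3t) + K_2e^(t)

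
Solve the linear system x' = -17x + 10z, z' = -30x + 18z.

x(t) = -C_1e^(3t) - 2C_2e^(-2t), z(t) = -2C_1e^(3t) - 3C_2e^(-2t)

Coefficient matrix A = [[-17, 10], [-30, 18]].
Characteristic polynomial det(A - λI) = λ^2 - λ - 6 = 0.
Eigenvalues λ = 3, -2.
For λ=3: (A-λI) row 1 is [-20, 10], so an eigenvector is (-1, -2).
For λ=-2: (A-λI) row 1 is [-15, 10], so an eigenvector is (-2, -3).
General solution: C_1e^(3t)(-1,-2) + C_2e^(-2t)(-2,-3).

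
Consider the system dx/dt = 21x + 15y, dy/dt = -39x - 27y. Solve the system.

Coefficient matrix A = [[21, 15], [-39, -27]].
Characteristic polynomial det(A - λI) = λ^2 + 6λ + 18 = 0.
Eigenvalues λ = -3 ± 3i (complex conjugate pair).
For λ=-3+3i: an eigenvector is (1,-2) - i(-2,3) = (1 + 2i, -2 - 3i).
A real fundamental pair from Re and Im of e^((-3+3i)t)v: X_1 = e^(-3t)(cos(3t)·(1,-2) + sin(3t)·(-2,3)), X_2 = e^(-3t)(sin(3t)·(1,-2) - cos(3t)·(-2,3)).
General solution: c_1X_1 + c_2X_2.

x(t) = -2c_1e^(-3t)sin(3t) + c_1e^(-3t)cos(3t) + c_2e^(-3t)sin(3t) + 2c_2e^(-3t)cos(3t), y(t) = 3c_1e^(-3t)sin(3t) - 2c_1e^(-3t)cos(3t) - 2c_2e^(-3t)sin(3t) - 3c_2e^(-3t)cos(3t)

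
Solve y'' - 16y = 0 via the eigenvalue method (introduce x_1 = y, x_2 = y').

y(t) = C_1e^(-4t) + C_2e^(4t)

Let x_1 = y, x_2 = y'. Then x_1' = x_2 and x_2' = 16x_1.
A = [[0,1],[16,0]]; det(A-λI) = λ^2 - 16.
Eigenvalues λ = -4, 4 with eigenvectors (1,-4), (1,4).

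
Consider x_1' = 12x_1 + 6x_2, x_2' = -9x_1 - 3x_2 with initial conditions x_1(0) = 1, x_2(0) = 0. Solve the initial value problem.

Coefficient matrix A = [[12, 6], [-9, -3]].
Characteristic polynomial det(A - λI) = λ^2 - 9λ + 18 = 0.
Eigenvalues λ = 3, 6.
For λ=3: (A-λI) row 1 is [9, 6], so an eigenvector is (2, -3).
For λ=6: (A-λI) row 1 is [6, 6], so an eigenvector is (1, -1).
General solution: K_1e^(3t)(2,-3) + K_2e^(6t)(1,-1).
Applying x_1(0)=1, x_2(0)=0 gives K_1=-1, K_2=3.

x_1(t) = 3e^(6t) - 2e^(3t), x_2(t) = -3e^(6t) + 3e^(3t)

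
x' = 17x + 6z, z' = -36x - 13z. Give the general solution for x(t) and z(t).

Coefficient matrix A = [[17, 6], [-36, -13]].
Characteristic polynomial det(A - λI) = λ^2 - 4λ - 5 = 0.
Eigenvalues λ = 5, -1.
For λ=5: (A-λI) row 1 is [12, 6], so an eigenvector is (1, -2).
For λ=-1: (A-λI) row 1 is [18, 6], so an eigenvector is (-1, 3).
General solution: c_1e^(5t)(1,-2) + c_2e^(-t)(-1,3).

x(t) = c_1e^(5t) - c_2e^(-t), z(t) = -2c_1e^(5t) + 3c_2e^(-t)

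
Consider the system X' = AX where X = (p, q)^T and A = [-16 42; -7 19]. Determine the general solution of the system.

Coefficient matrix A = [[-16, 42], [-7, 19]].
Characteristic polynomial det(A - λI) = λ^2 - 3λ - 10 = 0.
Eigenvalues λ = 5, -2.
For λ=5: (A-λI) row 1 is [-21, 42], so an eigenvector is (2, 1).
For λ=-2: (A-λI) row 1 is [-14, 42], so an eigenvector is (-3, -1).
General solution: K_1e^(5t)(2,1) + K_2e^(-2t)(-3,-1).

p(t) = 2K_1e^(5t) - 3K_2e^(-2t), q(t) = K_1e^(5t) - K_2e^(-2t)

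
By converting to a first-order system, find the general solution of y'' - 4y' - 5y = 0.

y(t) = C_1e^(5t) + C_2e^(-t)

Let x_1 = y, x_2 = y'. Then x_1' = x_2 and x_2' = 5x_1 + 4x_2.
A = [[0,1],[5,4]]; det(A-λI) = λ^2 - 4λ - 5.
Eigenvalues λ = 5, -1 with eigenvectors (1,5), (1,-1).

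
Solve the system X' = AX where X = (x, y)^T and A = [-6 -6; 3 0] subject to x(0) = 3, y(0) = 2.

Coefficient matrix A = [[-6, -6], [3, 0]].
Characteristic polynomial det(A - λI) = λ^2 + 6λ + 18 = 0.
Eigenvalues λ = -3 ± 3i (complex conjugate pair).
For λ=-3+3i: an eigenvector is (1,-1) - i(1,0) = (1 - i, -1).
A real fundamental pair from Re and Im of e^((-3+3i)t)v: X_1 = e^(-3t)(cos(3t)·(1,-1) + sin(3t)·(1,0)), X_2 = e^(-3t)(sin(3t)·(1,-1) - cos(3t)·(1,0)).
General solution: c_1X_1 + c_2X_2.
Applying x(0)=3, y(0)=2 gives c_1=-2, c_2=-5.

x(t) = -7e^(-3t)sin(3t) + 3e^(-3t)cos(3t), y(t) = 5e^(-3t)sin(3t) + 2e^(-3t)cos(3t)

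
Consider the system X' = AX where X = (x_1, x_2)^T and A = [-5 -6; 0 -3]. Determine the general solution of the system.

x_1(t) = c_1e^(-5t) + 3c_2e^(-3t), x_2(t) = -c_2e^(-3t)

Coefficient matrix A = [[-5, -6], [0, -3]].
Characteristic polynomial det(A - λI) = λ^2 + 8λ + 15 = 0.
Eigenvalues λ = -5, -3.
For λ=-5: (A-λI) row 1 is [0, -6], so an eigenvector is (1, 0).
For λ=-3: (A-λI) row 1 is [-2, -6], so an eigenvector is (3, -1).
General solution: c_1e^(-5t)(1,0) + c_2e^(-3t)(3,-1).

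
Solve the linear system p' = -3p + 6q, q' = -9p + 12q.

p(t) = K_1e^(3t) - 2K_2e^(6t), q(t) = K_1e^(3t) - 3K_2e^(6t)

Coefficient matrix A = [[-3, 6], [-9, 12]].
Characteristic polynomial det(A - λI) = λ^2 - 9λ + 18 = 0.
Eigenvalues λ = 3, 6.
For λ=3: (A-λI) row 1 is [-6, 6], so an eigenvector is (1, 1).
For λ=6: (A-λI) row 1 is [-9, 6], so an eigenvector is (-2, -3).
General solution: K_1e^(3t)(1,1) + K_2e^(6t)(-2,-3).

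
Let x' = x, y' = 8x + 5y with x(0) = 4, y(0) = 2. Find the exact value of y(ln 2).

304

A = [[1,0],[8,5]]; eigenvalues λ = 1, 5.
Eigenvectors: (1,-2) for λ=1, (0,1) for λ=5.
From the initial condition, c_1 = 4, c_2 = 10.
y(ln 2) = (4)(2^1)(-2) + (10)(2^5)(1) = 304.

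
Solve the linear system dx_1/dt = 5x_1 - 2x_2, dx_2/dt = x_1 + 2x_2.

Coefficient matrix A = [[5, -2], [1, 2]].
Characteristic polynomial det(A - λI) = λ^2 - 7λ + 12 = 0.
Eigenvalues λ = 4, 3.
For λ=4: (A-λI) row 1 is [1, -2], so an eigenvector is (2, 1).
For λ=3: (A-λI) row 1 is [2, -2], so an eigenvector is (-1, -1).
General solution: c_1e^(4t)(2,1) + c_2e^(3t)(-1,-1).

x_1(t) = 2c_1e^(4t) - c_2e^(3t), x_2(t) = c_1e^(4t) - c_2e^(3t)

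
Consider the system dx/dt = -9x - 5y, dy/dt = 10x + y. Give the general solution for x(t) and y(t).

Coefficient matrix A = [[-9, -5], [10, 1]].
Characteristic polynomial det(A - λI) = λ^2 + 8λ + 41 = 0.
Eigenvalues λ = -4 ± 5i (complex conjugate pair).
For λ=-4+5i: an eigenvector is (0,1) - i(-1,1) = (0 + i, 1 - i).
A real fundamental pair from Re and Im of e^((-4+5i)t)v: X_1 = e^(-4t)(cos(5t)·(0,1) + sin(5t)·(-1,1)), X_2 = e^(-4t)(sin(5t)·(0,1) - cos(5t)·(-1,1)).
General solution: c_1X_1 + c_2X_2.

x(t) = -c_1e^(-4t)sin(5t) + c_2e^(-4t)cos(5t), y(t) = c_1e^(-4t)sin(5t) + c_1e^(-4t)cos(5t) + c_2e^(-4t)sin(5t) - c_2e^(-4t)cos(5t)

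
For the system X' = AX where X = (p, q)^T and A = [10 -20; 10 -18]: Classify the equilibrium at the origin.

A = [[10,-20],[10,-18]]; det(A-λI) = λ^2 + 8λ + 20.
λ = -4 ± 2i: negative real part.

stable spiral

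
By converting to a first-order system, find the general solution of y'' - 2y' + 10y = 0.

y(t) = K_1e^(t)cos(3t) + K_2e^(t)sin(3t)

Let x_1 = y, x_2 = y'. Then x_1' = x_2 and x_2' = -10x_1 + 2x_2.
A = [[0,1],[-10,2]]; det(A-λI) = λ^2 - 2λ + 10.
Eigenvalues λ = 1 ± 3i.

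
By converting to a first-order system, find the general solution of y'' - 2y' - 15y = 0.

Let x_1 = y, x_2 = y'. Then x_1' = x_2 and x_2' = 15x_1 + 2x_2.
A = [[0,1],[15,2]]; det(A-λI) = λ^2 - 2λ - 15.
Eigenvalues λ = -3, 5 with eigenvectors (1,-3), (1,5).

y(t) = K_1e^(-3t) + K_2e^(5t)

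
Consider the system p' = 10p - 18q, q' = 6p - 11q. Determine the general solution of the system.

Coefficient matrix A = [[10, -18], [6, -11]].
Characteristic polynomial det(A - λI) = λ^2 + λ - 2 = 0.
Eigenvalues λ = 1, -2.
For λ=1: (A-λI) row 1 is [9, -18], so an eigenvector is (-2, -1).
For λ=-2: (A-λI) row 1 is [12, -18], so an eigenvector is (3, 2).
General solution: K_1e^(t)(-2,-1) + K_2e^(-2t)(3,2).

p(t) = -2K_1e^(t) + 3K_2e^(-2t), q(t) = -K_1e^(t) + 2K_2e^(-2t)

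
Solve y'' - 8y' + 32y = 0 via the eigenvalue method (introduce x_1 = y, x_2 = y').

y(t) = K_1e^(4t)cos(4t) + K_2e^(4t)sin(4t)

Let x_1 = y, x_2 = y'. Then x_1' = x_2 and x_2' = -32x_1 + 8x_2.
A = [[0,1],[-32,8]]; det(A-λI) = λ^2 - 8λ + 32.
Eigenvalues λ = 4 ± 4i.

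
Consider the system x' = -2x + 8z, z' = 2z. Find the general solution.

Coefficient matrix A = [[-2, 8], [0, 2]].
Characteristic polynomial det(A - λI) = λ^2 - 4 = 0.
Eigenvalues λ = -2, 2.
For λ=-2: (A-λI) row 1 is [0, 8], so an eigenvector is (1, 0).
For λ=2: (A-λI) row 1 is [-4, 8], so an eigenvector is (2, 1).
General solution: C_1e^(-2t)(1,0) + C_2e^(2t)(2,1).

x(t) = C_1e^(-2t) + 2C_2e^(2t), z(t) = C_2e^(2t)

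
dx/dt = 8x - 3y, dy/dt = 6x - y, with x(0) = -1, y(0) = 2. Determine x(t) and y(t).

Coefficient matrix A = [[8, -3], [6, -1]].
Characteristic polynomial det(A - λI) = λ^2 - 7λ + 10 = 0.
Eigenvalues λ = 2, 5.
For λ=2: (A-λI) row 1 is [6, -3], so an eigenvector is (1, 2).
For λ=5: (A-λI) row 1 is [3, -3], so an eigenvector is (-1, -1).
General solution: C_1e^(2t)(1,2) + C_2e^(5t)(-1,-1).
Applying x(0)=-1, y(0)=2 gives C_1=3, C_2=4.

x(t) = -4e^(5t) + 3e^(2t), y(t) = -4e^(5t) + 6e^(2t)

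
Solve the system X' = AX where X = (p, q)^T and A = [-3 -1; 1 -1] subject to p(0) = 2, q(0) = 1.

p(t) = -3te^(-2t) + 2e^(-2t), q(t) = 3te^(-2t) + e^(-2t)

Coefficient matrix A = [[-3, -1], [1, -1]].
Characteristic polynomial det(A - λI) = λ^2 + 4λ + 4 = 0.
Single eigenvalue λ = -2 with algebraic multiplicity 2.
Eigenvector v = (-1,1); generalized eigenvector w with (A-λI)w=v is (2,-1).
General solution: e^(-2t)[C_1·v + C_2·(t·v + w)].
Applying p(0)=2, q(0)=1 gives C_1=4, C_2=3.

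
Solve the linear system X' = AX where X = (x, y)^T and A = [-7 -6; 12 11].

Coefficient matrix A = [[-7, -6], [12, 11]].
Characteristic polynomial det(A - λI) = λ^2 - 4λ - 5 = 0.
Eigenvalues λ = 5, -1.
For λ=5: (A-λI) row 1 is [-12, -6], so an eigenvector is (-1, 2).
For λ=-1: (A-λI) row 1 is [-6, -6], so an eigenvector is (1, -1).
General solution: C_1e^(5t)(-1,2) + C_2e^(-t)(1,-1).

x(t) = -C_1e^(5t) + C_2e^(-t), y(t) = 2C_1e^(5t) - C_2e^(-t)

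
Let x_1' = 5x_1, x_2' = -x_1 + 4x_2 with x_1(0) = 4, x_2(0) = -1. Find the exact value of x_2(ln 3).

-729

A = [[5,0],[-1,4]]; eigenvalues λ = 4, 5.
Eigenvectors: (0,1) for λ=4, (1,-1) for λ=5.
From the initial condition, c_1 = 3, c_2 = 4.
x_2(ln 3) = (3)(3^4)(1) + (4)(3^5)(-1) = -729.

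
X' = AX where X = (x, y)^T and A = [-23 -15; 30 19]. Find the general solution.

Coefficient matrix A = [[-23, -15], [30, 19]].
Characteristic polynomial det(A - λI) = λ^2 + 4λ + 13 = 0.
Eigenvalues λ = -2 ± 3i (complex conjugate pair).
For λ=-2+3i: an eigenvector is (-1,1) - i(2,-3) = (-1 - 2i, 1 + 3i).
A real fundamental pair from Re and Im of e^((-2+3i)t)v: X_1 = e^(-2t)(cos(3t)·(-1,1) + sin(3t)·(2,-3)), X_2 = e^(-2t)(sin(3t)·(-1,1) - cos(3t)·(2,-3)).
General solution: C_1X_1 + C_2X_2.

x(t) = 2C_1e^(-2t)sin(3t) - C_1e^(-2t)cos(3t) - C_2e^(-2t)sin(3t) - 2C_2e^(-2t)cos(3t), y(t) = -3C_1e^(-2t)sin(3t) + C_1e^(-2t)cos(3t) + C_2e^(-2t)sin(3t) + 3C_2e^(-2t)cos(3t)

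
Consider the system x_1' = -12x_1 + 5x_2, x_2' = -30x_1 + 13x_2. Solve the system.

Coefficient matrix A = [[-12, 5], [-30, 13]].
Characteristic polynomial det(A - λI) = λ^2 - λ - 6 = 0.
Eigenvalues λ = -2, 3.
For λ=-2: (A-λI) row 1 is [-10, 5], so an eigenvector is (-1, -2).
For λ=3: (A-λI) row 1 is [-15, 5], so an eigenvector is (-1, -3).
General solution: c_1e^(-2t)(-1,-2) + c_2e^(3t)(-1,-3).

x_1(t) = -c_1e^(-2t) - c_2e^(3t), x_2(t) = -2c_1e^(-2t) - 3c_2e^(3t)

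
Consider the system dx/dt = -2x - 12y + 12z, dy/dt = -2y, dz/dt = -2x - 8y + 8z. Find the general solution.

Coefficient matrix A = [[-2, -12, 12], [0, -2, 0], [-2, -8, 8]].
det(A - λI) = 0 gives eigenvalues λ = 2, -2, 4.
For λ=2: eigenvector (3,0,1).
For λ=-2: eigenvector (1,1,1).
For λ=4: eigenvector (2,0,1).
General solution: K_1e^(2t)(3,0,1) + K_2e^(-2t)(1,1,1) + K_3e^(4t)(2,0,1).

x(t) = 3K_1e^(2t) + K_2e^(-2t) + 2K_3e^(4t), y(t) = K_2e^(-2t), z(t) = K_1e^(2t) + K_2e^(-2t) + K_3e^(4t)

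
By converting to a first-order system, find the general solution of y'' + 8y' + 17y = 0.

Let x_1 = y, x_2 = y'. Then x_1' = x_2 and x_2' = -17x_1 - 8x_2.
A = [[0,1],[-17,-8]]; det(A-λI) = λ^2 + 8λ + 17.
Eigenvalues λ = -4 ± i.

y(t) = C_1e^(-4t)cos(t) + C_2e^(-4t)sin(t)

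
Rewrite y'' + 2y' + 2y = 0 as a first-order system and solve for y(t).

y(t) = c_1e^(-t)cos(t) + c_2e^(-t)sin(t)

Let x_1 = y, x_2 = y'. Then x_1' = x_2 and x_2' = -2x_1 - 2x_2.
A = [[0,1],[-2,-2]]; det(A-λI) = λ^2 + 2λ + 2.
Eigenvalues λ = -1 ± i.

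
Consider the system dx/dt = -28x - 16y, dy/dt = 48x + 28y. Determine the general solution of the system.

x(t) = -C_1e^(4t) + 2C_2e^(-4t), y(t) = 2C_1e^(4t) - 3C_2e^(-4t)

Coefficient matrix A = [[-28, -16], [48, 28]].
Characteristic polynomial det(A - λI) = λ^2 - 16 = 0.
Eigenvalues λ = 4, -4.
For λ=4: (A-λI) row 1 is [-32, -16], so an eigenvector is (-1, 2).
For λ=-4: (A-λI) row 1 is [-24, -16], so an eigenvector is (2, -3).
General solution: C_1e^(4t)(-1,2) + C_2e^(-4t)(2,-3).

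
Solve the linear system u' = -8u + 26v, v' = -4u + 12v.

u(t) = 2c_1e^(2t)sin(2t) - 3c_1e^(2t)cos(2t) - 3c_2e^(2t)sin(2t) - 2c_2e^(2t)cos(2t), v(t) = c_1e^(2t)sin(2t) - c_1e^(2t)cos(2t) - c_2e^(2t)sin(2t) - c_2e^(2t)cos(2t)

Coefficient matrix A = [[-8, 26], [-4, 12]].
Characteristic polynomial det(A - λI) = λ^2 - 4λ + 8 = 0.
Eigenvalues λ = 2 ± 2i (complex conjugate pair).
For λ=2+2i: an eigenvector is (-3,-1) - i(2,1) = (-3 - 2i, -1 - i).
A real fundamental pair from Re and Im of e^((2+2i)t)v: X_1 = e^(2t)(cos(2t)·(-3,-1) + sin(2t)·(2,1)), X_2 = e^(2t)(sin(2t)·(-3,-1) - cos(2t)·(2,1)).
General solution: c_1X_1 + c_2X_2.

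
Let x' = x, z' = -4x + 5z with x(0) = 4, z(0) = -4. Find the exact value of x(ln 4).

16

A = [[1,0],[-4,5]]; eigenvalues λ = 5, 1.
Eigenvectors: (0,-1) for λ=5, (1,1) for λ=1.
From the initial condition, c_1 = 8, c_2 = 4.
x(ln 4) = (8)(4^5)(0) + (4)(4^1)(1) = 16.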